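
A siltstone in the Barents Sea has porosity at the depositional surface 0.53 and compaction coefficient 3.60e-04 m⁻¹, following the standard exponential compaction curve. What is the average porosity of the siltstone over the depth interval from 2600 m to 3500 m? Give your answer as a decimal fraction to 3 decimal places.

Working in km (1 km = 1000 m; β in km⁻¹ = β in m⁻¹ × 1000):
⟨phi⟩ = (1/(Z₂−Z₁)) ∫ phi₀ e^(−βZ) dZ = phi₀·(e^(−β·Z₁) − e^(−β·Z₂)) / (β·(Z₂−Z₁))
e^(−0.36×2.6) = 0.3922; e^(−0.36×3.5) = 0.2837
⟨phi⟩ = 0.53 × (0.3922 − 0.2837) / (0.36 × 0.9) = 0.53 × 0.3350 = 0.1775

0.178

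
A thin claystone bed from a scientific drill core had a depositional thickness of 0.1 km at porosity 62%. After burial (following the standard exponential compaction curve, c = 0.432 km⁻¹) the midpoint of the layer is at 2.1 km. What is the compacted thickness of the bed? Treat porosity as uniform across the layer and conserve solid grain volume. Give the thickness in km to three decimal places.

0.051 km

Porosity at 2.1 km: n = 0.62·exp(−0.432×2.1) = 0.2503
Solid-volume conservation: h(1−n) = h₀(1−n₀) ⇒ h = h₀·(1−n₀)/(1−n)
h = 0.1 × (1 − 0.62)/(1 − 0.2503) = 0.1 × 0.5068 = 0.0507 km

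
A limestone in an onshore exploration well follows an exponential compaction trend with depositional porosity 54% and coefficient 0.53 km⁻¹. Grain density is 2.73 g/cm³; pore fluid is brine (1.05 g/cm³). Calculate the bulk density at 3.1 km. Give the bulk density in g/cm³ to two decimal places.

2.55 g/cm³

Porosity at depth: phi = 0.54·exp(−0.53×3.1) = 0.54×0.1934 = 0.1044
Bulk density: ρ_b = (1−phi)ρ_g + phi·ρ_f = 0.8956×2.73 + 0.1044×1.05
       = 2.445 + 0.110 = 2.555 g/cm³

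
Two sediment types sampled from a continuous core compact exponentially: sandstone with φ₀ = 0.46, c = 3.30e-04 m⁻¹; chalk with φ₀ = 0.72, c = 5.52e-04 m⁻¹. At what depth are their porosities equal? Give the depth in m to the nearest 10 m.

Working in km (1 km = 1000 m; c in km⁻¹ = c in m⁻¹ × 1000):
Set φ₀ₐ e^(−cₐZ) = φ₀ᵦ e^(−cᵦZ) ⇒ ln(φ₀ₐ/φ₀ᵦ) = (cₐ − cᵦ)·Z
Z = ln(0.46/0.72) / (0.33 − 0.552) = -0.4480 / -0.222 = 2.018 km

2020 m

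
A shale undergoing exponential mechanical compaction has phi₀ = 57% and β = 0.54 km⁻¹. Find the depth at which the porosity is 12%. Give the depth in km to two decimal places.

2.89 km

Invert Athy's law: d = ln(phi₀/phi) / β
d = ln(0.57/0.12) / 0.54 = ln(4.75) / 0.54 = 1.5581 / 0.54 = 2.885 km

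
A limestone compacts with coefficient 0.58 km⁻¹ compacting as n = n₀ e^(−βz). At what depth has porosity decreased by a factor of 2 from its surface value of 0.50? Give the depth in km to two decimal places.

1.20 km

n/n₀ = 1/2 ⇒ exp(−β·z) = 1/2 ⇒ z = ln(2) / β
z = 0.6931 / 0.58 = 1.195 km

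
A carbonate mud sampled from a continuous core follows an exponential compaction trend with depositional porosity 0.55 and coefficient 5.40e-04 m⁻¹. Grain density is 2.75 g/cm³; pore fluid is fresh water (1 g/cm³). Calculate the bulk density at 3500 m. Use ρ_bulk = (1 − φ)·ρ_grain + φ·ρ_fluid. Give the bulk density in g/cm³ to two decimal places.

Working in km (1 km = 1000 m; c in km⁻¹ = c in m⁻¹ × 1000):
Porosity at depth: phi = 0.55·exp(−0.54×3.5) = 0.55×0.1511 = 0.0831
Bulk density: ρ_b = (1−phi)ρ_g + phi·ρ_f = 0.9169×2.75 + 0.0831×1
       = 2.522 + 0.083 = 2.605 g/cm³

2.60 g/cm³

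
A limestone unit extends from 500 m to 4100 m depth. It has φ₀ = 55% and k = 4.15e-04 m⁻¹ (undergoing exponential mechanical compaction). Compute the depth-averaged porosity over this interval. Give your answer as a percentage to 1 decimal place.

Working in km (1 km = 1000 m; k in km⁻¹ = k in m⁻¹ × 1000):
⟨φ⟩ = (1/(d₂−d₁)) ∫ φ₀ e^(−kd) dd = φ₀·(e^(−k·d₁) − e^(−k·d₂)) / (k·(d₂−d₁))
e^(−0.415×0.5) = 0.8126; e^(−0.415×4.1) = 0.1824
⟨φ⟩ = 0.55 × (0.8126 − 0.1824) / (0.415 × 3.6) = 0.55 × 0.4218 = 0.2320

23.2%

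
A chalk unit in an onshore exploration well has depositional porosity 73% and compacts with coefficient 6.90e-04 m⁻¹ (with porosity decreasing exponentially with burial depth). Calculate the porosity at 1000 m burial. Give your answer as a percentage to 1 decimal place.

Working in km (1 km = 1000 m; c in km⁻¹ = c in m⁻¹ × 1000):
φ = φ₀·exp(−c·z) = 0.73 × exp(−0.69 × 1) = 0.73 × exp(−0.69)
  = 0.73 × 0.5016 = 0.3662

36.6%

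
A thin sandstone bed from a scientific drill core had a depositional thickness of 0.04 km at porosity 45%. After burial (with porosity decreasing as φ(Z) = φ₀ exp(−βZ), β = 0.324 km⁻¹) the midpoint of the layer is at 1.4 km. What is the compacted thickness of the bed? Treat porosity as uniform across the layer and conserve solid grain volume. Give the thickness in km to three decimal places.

Porosity at 1.4 km: φ = 0.45·exp(−0.324×1.4) = 0.2859
Solid-volume conservation: h(1−φ) = h₀(1−φ₀) ⇒ h = h₀·(1−φ₀)/(1−φ)
h = 0.04 × (1 − 0.45)/(1 − 0.2859) = 0.04 × 0.7702 = 0.0308 km

0.031 km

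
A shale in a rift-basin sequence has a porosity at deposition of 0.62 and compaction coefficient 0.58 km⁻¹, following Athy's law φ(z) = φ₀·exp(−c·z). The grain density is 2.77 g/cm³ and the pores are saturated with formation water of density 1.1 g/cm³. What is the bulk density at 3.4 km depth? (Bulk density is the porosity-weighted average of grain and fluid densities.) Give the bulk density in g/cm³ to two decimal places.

Porosity at depth: φ = 0.62·exp(−0.58×3.4) = 0.62×0.1392 = 0.0863
Bulk density: ρ_b = (1−φ)ρ_g + φ·ρ_f = 0.9137×2.77 + 0.0863×1.1
       = 2.531 + 0.095 = 2.626 g/cm³

2.63 g/cm³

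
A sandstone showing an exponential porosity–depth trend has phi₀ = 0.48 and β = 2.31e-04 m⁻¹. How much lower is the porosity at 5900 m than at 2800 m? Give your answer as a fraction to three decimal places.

0.129

Working in km (1 km = 1000 m; β in km⁻¹ = β in m⁻¹ × 1000):
phi(2.8) = 0.48·e^(−0.231×2.8) = 0.2514
phi(5.9) = 0.48·e^(−0.231×5.9) = 0.1228
Δphi = 0.2514 − 0.1228 = 0.1285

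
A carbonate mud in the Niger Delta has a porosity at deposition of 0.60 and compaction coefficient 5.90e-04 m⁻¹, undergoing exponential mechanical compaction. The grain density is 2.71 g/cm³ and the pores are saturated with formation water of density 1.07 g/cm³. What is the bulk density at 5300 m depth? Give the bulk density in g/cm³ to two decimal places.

Working in km (1 km = 1000 m; k in km⁻¹ = k in m⁻¹ × 1000):
Porosity at depth: φ = 0.6·exp(−0.59×5.3) = 0.6×0.0438 = 0.0263
Bulk density: ρ_b = (1−φ)ρ_g + φ·ρ_f = 0.9737×2.71 + 0.0263×1.07
       = 2.639 + 0.028 = 2.667 g/cm³

2.67 g/cm³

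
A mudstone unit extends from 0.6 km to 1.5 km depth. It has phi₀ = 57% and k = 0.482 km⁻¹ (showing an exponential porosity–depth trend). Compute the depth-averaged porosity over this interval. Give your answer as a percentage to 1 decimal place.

34.6%

⟨phi⟩ = (1/(d₂−d₁)) ∫ phi₀ e^(−kd) dd = phi₀·(e^(−k·d₁) − e^(−k·d₂)) / (k·(d₂−d₁))
e^(−0.482×0.6) = 0.7489; e^(−0.482×1.5) = 0.4853
⟨phi⟩ = 0.57 × (0.7489 − 0.4853) / (0.482 × 0.9) = 0.57 × 0.6076 = 0.3463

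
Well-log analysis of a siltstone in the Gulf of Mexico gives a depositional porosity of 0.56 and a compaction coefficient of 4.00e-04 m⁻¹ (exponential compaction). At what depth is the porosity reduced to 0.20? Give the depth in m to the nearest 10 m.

Working in km (1 km = 1000 m; c in km⁻¹ = c in m⁻¹ × 1000):
Invert Athy's law: z = ln(n₀/n) / c
z = ln(0.56/0.2) / 0.4 = ln(2.8) / 0.4 = 1.0296 / 0.4 = 2.574 km

2570 m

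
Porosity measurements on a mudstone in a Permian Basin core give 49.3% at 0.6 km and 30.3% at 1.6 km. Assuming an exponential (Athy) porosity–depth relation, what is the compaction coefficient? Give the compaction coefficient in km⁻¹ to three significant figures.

0.487 km⁻¹

Athy: phi(d) = phi₀ e^(−βd) ⇒ phi₁/phi₂ = e^{β(d₂−d₁)} ⇒ β = ln(phi₁/phi₂)/(d₂−d₁)
β = ln(0.493/0.303) / (1.6 − 0.6) = ln(1.627) / 1 = 0.4868 / 1 = 0.4868 km⁻¹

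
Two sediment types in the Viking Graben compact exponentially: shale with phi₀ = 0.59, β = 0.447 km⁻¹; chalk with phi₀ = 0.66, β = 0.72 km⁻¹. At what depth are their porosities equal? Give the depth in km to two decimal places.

0.41 km

Set phi₀ₐ e^(−βₐd) = phi₀ᵦ e^(−βᵦd) ⇒ ln(phi₀ₐ/phi₀ᵦ) = (βₐ − βᵦ)·d
d = ln(0.59/0.66) / (0.447 − 0.72) = -0.1121 / -0.273 = 0.411 km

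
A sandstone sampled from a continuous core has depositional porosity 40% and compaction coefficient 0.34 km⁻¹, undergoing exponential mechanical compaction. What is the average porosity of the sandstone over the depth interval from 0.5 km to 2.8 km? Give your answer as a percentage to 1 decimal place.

⟨n⟩ = (1/(z₂−z₁)) ∫ n₀ e^(−kz) dz = n₀·(e^(−k·z₁) − e^(−k·z₂)) / (k·(z₂−z₁))
e^(−0.34×0.5) = 0.8437; e^(−0.34×2.8) = 0.3860
⟨n⟩ = 0.4 × (0.8437 − 0.3860) / (0.34 × 2.3) = 0.4 × 0.5853 = 0.2341

23.4%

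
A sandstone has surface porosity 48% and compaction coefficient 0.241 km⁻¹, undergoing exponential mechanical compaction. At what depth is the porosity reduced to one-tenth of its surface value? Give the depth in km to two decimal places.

9.55 km

phi/phi₀ = 1/10 ⇒ exp(−c·d) = 1/10 ⇒ d = ln(10) / c
d = 2.3026 / 0.241 = 9.554 km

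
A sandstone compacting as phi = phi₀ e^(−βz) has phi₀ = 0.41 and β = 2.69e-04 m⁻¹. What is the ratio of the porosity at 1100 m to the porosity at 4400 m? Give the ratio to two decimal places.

2.43

Working in km (1 km = 1000 m; β in km⁻¹ = β in m⁻¹ × 1000):
phi(z₁)/phi(z₂) = e^(−β·z₁)/e^(−β·z₂) = e^{β(z₂−z₁)}
= exp(0.269 × 3.3) = exp(0.8877) = 2.4295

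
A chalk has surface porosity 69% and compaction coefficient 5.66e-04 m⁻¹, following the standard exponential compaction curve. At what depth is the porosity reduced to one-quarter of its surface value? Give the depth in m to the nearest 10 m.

2450 m

Working in km (1 km = 1000 m; β in km⁻¹ = β in m⁻¹ × 1000):
phi/phi₀ = 1/4 ⇒ exp(−β·d) = 1/4 ⇒ d = ln(4) / β
d = 1.3863 / 0.566 = 2.449 km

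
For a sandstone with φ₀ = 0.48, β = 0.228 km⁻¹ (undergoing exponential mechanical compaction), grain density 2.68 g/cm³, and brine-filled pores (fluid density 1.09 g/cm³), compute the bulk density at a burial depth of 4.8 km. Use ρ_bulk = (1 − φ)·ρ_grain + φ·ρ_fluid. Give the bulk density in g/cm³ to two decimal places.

2.42 g/cm³

Porosity at depth: φ = 0.48·exp(−0.228×4.8) = 0.48×0.3347 = 0.1607
Bulk density: ρ_b = (1−φ)ρ_g + φ·ρ_f = 0.8393×2.68 + 0.1607×1.09
       = 2.249 + 0.175 = 2.425 g/cm³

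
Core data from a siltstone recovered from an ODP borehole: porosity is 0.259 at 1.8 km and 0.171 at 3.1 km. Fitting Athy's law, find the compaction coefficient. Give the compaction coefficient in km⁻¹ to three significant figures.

Athy: phi(Z) = phi₀ e^(−cZ) ⇒ phi₁/phi₂ = e^{c(Z₂−Z₁)} ⇒ c = ln(phi₁/phi₂)/(Z₂−Z₁)
c = ln(0.259/0.171) / (3.1 − 1.8) = ln(1.515) / 1.3 = 0.4152 / 1.3 = 0.3194 km⁻¹

0.319 km⁻¹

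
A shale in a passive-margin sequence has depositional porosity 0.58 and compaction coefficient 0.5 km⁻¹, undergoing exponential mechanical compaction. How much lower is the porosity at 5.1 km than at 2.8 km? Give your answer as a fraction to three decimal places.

0.098

n(2.8) = 0.58·e^(−0.5×2.8) = 0.1430
n(5.1) = 0.58·e^(−0.5×5.1) = 0.0453
Δn = 0.1430 − 0.0453 = 0.0977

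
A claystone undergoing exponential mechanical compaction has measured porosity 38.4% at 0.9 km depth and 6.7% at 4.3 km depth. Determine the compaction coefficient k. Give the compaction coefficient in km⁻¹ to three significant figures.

Athy: n(z) = n₀ e^(−kz) ⇒ n₁/n₂ = e^{k(z₂−z₁)} ⇒ k = ln(n₁/n₂)/(z₂−z₁)
k = ln(0.384/0.067) / (4.3 − 0.9) = ln(5.731) / 3.4 = 1.7459 / 3.4 = 0.5135 km⁻¹

0.514 km⁻¹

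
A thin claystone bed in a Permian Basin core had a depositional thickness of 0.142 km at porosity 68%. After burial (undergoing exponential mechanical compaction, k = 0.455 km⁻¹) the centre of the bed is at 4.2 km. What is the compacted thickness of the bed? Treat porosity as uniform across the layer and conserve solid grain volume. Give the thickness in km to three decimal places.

Porosity at 4.2 km: φ = 0.68·exp(−0.455×4.2) = 0.1006
Solid-volume conservation: h(1−φ) = h₀(1−φ₀) ⇒ h = h₀·(1−φ₀)/(1−φ)
h = 0.142 × (1 − 0.68)/(1 − 0.1006) = 0.142 × 0.3558 = 0.0505 km

0.051 km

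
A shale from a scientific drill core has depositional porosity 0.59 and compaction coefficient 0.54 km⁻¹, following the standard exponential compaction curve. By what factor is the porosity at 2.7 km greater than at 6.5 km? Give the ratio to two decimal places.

7.78

n(z₁)/n(z₂) = e^(−k·z₁)/e^(−k·z₂) = e^{k(z₂−z₁)}
= exp(0.54 × 3.8) = exp(2.052) = 7.7835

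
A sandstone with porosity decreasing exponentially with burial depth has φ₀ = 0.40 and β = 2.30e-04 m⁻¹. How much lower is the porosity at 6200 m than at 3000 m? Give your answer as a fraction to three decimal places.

0.105

Working in km (1 km = 1000 m; β in km⁻¹ = β in m⁻¹ × 1000):
φ(3) = 0.4·e^(−0.23×3) = 0.2006
φ(6.2) = 0.4·e^(−0.23×6.2) = 0.0961
Δφ = 0.2006 − 0.0961 = 0.1045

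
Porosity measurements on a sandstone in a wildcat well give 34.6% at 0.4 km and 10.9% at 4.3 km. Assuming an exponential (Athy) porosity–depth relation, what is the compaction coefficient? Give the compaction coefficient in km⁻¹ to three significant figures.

Athy: n(d) = n₀ e^(−cd) ⇒ n₁/n₂ = e^{c(d₂−d₁)} ⇒ c = ln(n₁/n₂)/(d₂−d₁)
c = ln(0.346/0.109) / (4.3 − 0.4) = ln(3.174) / 3.9 = 1.1551 / 3.9 = 0.2962 km⁻¹

0.296 km⁻¹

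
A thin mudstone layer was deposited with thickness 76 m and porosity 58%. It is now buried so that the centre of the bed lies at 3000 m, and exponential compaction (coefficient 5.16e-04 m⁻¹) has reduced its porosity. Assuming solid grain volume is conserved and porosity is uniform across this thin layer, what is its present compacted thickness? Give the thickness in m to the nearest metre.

Working in km (1 km = 1000 m; k in km⁻¹ = k in m⁻¹ × 1000):
Porosity at 3 km: n = 0.58·exp(−0.516×3) = 0.1234
Solid-volume conservation: h(1−n) = h₀(1−n₀) ⇒ h = h₀·(1−n₀)/(1−n)
h = 0.076 × (1 − 0.58)/(1 − 0.1234) = 0.076 × 0.4791 = 0.0364 km

36 m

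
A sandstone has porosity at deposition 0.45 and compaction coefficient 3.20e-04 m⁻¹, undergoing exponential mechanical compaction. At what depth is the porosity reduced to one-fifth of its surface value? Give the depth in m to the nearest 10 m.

5030 m

Working in km (1 km = 1000 m; k in km⁻¹ = k in m⁻¹ × 1000):
n/n₀ = 1/5 ⇒ exp(−k·z) = 1/5 ⇒ z = ln(5) / k
z = 1.6094 / 0.32 = 5.029 km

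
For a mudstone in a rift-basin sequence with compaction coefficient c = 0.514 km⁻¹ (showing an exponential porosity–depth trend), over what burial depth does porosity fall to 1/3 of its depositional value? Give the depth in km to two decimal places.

phi/phi₀ = 1/3 ⇒ exp(−c·Z) = 1/3 ⇒ Z = ln(3) / c
Z = 1.0986 / 0.514 = 2.137 km

2.14 km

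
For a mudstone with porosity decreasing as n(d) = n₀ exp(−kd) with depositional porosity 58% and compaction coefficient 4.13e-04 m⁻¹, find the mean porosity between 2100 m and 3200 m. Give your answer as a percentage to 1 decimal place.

19.6%

Working in km (1 km = 1000 m; k in km⁻¹ = k in m⁻¹ × 1000):
⟨n⟩ = (1/(d₂−d₁)) ∫ n₀ e^(−kd) dd = n₀·(e^(−k·d₁) − e^(−k·d₂)) / (k·(d₂−d₁))
e^(−0.413×2.1) = 0.4201; e^(−0.413×3.2) = 0.2667
⟨n⟩ = 0.58 × (0.4201 − 0.2667) / (0.413 × 1.1) = 0.58 × 0.3376 = 0.1958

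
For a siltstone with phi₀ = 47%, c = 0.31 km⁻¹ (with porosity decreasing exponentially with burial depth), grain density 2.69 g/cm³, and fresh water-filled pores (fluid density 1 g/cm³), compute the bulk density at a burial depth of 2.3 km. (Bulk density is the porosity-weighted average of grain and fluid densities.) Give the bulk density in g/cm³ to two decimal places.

Porosity at depth: phi = 0.47·exp(−0.31×2.3) = 0.47×0.4902 = 0.2304
Bulk density: ρ_b = (1−phi)ρ_g + phi·ρ_f = 0.7696×2.69 + 0.2304×1
       = 2.070 + 0.230 = 2.301 g/cm³

2.30 g/cm³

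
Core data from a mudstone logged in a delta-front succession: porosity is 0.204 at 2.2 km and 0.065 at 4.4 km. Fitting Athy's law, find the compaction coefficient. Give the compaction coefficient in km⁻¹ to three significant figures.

Athy: phi(z) = phi₀ e^(−cz) ⇒ phi₁/phi₂ = e^{c(z₂−z₁)} ⇒ c = ln(phi₁/phi₂)/(z₂−z₁)
c = ln(0.204/0.065) / (4.4 − 2.2) = ln(3.138) / 2.2 = 1.1437 / 2.2 = 0.5199 km⁻¹

0.520 km⁻¹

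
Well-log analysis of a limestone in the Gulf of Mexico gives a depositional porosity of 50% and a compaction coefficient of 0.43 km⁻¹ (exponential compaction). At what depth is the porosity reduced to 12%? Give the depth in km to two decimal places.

Invert Athy's law: Z = ln(phi₀/phi) / c
Z = ln(0.5/0.12) / 0.43 = ln(4.167) / 0.43 = 1.4271 / 0.43 = 3.319 km

3.32 km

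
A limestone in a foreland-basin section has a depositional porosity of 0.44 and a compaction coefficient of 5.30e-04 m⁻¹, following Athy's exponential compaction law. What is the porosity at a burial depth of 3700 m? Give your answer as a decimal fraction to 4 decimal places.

0.0619

Working in km (1 km = 1000 m; k in km⁻¹ = k in m⁻¹ × 1000):
n = n₀·exp(−k·d) = 0.44 × exp(−0.53 × 3.7) = 0.44 × exp(−1.961)
  = 0.44 × 0.1407 = 0.0619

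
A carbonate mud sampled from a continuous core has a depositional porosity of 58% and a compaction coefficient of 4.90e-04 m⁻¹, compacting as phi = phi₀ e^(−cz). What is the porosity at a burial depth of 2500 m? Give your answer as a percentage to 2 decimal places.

17.04%

Working in km (1 km = 1000 m; c in km⁻¹ = c in m⁻¹ × 1000):
phi = phi₀·exp(−c·z) = 0.58 × exp(−0.49 × 2.5) = 0.58 × exp(−1.225)
  = 0.58 × 0.2938 = 0.1704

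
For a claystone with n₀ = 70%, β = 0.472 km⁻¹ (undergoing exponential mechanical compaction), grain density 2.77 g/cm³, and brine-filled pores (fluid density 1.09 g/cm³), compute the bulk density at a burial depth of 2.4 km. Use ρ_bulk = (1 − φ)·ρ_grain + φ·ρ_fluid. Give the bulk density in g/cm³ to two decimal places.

Porosity at depth: n = 0.7·exp(−0.472×2.4) = 0.7×0.3221 = 0.2255
Bulk density: ρ_b = (1−n)ρ_g + n·ρ_f = 0.7745×2.77 + 0.2255×1.09
       = 2.145 + 0.246 = 2.391 g/cm³

2.39 g/cm³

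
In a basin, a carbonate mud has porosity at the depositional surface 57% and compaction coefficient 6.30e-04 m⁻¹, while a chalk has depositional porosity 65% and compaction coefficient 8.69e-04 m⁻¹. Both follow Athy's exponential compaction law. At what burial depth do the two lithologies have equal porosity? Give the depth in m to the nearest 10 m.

Working in km (1 km = 1000 m; k in km⁻¹ = k in m⁻¹ × 1000):
Set n₀ₐ e^(−kₐz) = n₀ᵦ e^(−kᵦz) ⇒ ln(n₀ₐ/n₀ᵦ) = (kₐ − kᵦ)·z
z = ln(0.57/0.65) / (0.63 − 0.869) = -0.1313 / -0.239 = 0.550 km

550 m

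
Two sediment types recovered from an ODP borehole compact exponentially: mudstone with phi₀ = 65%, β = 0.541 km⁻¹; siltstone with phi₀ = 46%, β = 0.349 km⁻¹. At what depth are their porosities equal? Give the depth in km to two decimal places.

Set phi₀ₐ e^(−βₐz) = phi₀ᵦ e^(−βᵦz) ⇒ ln(phi₀ₐ/phi₀ᵦ) = (βₐ − βᵦ)·z
z = ln(0.65/0.46) / (0.541 − 0.349) = 0.3457 / 0.192 = 1.801 km

1.80 km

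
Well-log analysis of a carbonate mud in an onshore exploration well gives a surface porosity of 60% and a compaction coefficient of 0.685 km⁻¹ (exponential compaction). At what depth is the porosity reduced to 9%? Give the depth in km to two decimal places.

Invert Athy's law: d = ln(φ₀/φ) / β
d = ln(0.6/0.09) / 0.685 = ln(6.667) / 0.685 = 1.8971 / 0.685 = 2.770 km

2.77 km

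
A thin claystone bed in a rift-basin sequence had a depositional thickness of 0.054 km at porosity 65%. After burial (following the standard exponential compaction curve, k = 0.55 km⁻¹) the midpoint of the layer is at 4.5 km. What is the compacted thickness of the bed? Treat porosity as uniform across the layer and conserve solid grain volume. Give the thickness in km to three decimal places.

Porosity at 4.5 km: phi = 0.65·exp(−0.55×4.5) = 0.0547
Solid-volume conservation: h(1−phi) = h₀(1−phi₀) ⇒ h = h₀·(1−phi₀)/(1−phi)
h = 0.054 × (1 − 0.65)/(1 − 0.0547) = 0.054 × 0.3703 = 0.0200 km

0.020 km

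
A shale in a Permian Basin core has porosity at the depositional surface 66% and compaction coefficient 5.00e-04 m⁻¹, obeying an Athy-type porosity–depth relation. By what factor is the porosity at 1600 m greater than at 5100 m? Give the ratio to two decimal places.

Working in km (1 km = 1000 m; k in km⁻¹ = k in m⁻¹ × 1000):
phi(Z₁)/phi(Z₂) = e^(−k·Z₁)/e^(−k·Z₂) = e^{k(Z₂−Z₁)}
= exp(0.5 × 3.5) = exp(1.75) = 5.7546

5.75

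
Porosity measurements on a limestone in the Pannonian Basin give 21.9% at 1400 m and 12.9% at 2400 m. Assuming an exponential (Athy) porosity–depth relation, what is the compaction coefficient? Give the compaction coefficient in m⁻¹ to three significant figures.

0.000529 m⁻¹

Working in km (1 km = 1000 m; k in km⁻¹ = k in m⁻¹ × 1000):
Athy: φ(Z) = φ₀ e^(−kZ) ⇒ φ₁/φ₂ = e^{k(Z₂−Z₁)} ⇒ k = ln(φ₁/φ₂)/(Z₂−Z₁)
k = ln(0.219/0.129) / (2.4 − 1.4) = ln(1.698) / 1 = 0.5293 / 1 = 0.5293 km⁻¹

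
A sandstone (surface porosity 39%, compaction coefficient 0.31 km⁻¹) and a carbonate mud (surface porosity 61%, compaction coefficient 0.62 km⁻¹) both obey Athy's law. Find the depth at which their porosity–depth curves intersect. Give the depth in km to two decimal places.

Set n₀ₐ e^(−kₐd) = n₀ᵦ e^(−kᵦd) ⇒ ln(n₀ₐ/n₀ᵦ) = (kₐ − kᵦ)·d
d = ln(0.39/0.61) / (0.31 − 0.62) = -0.4473 / -0.31 = 1.443 km

1.44 km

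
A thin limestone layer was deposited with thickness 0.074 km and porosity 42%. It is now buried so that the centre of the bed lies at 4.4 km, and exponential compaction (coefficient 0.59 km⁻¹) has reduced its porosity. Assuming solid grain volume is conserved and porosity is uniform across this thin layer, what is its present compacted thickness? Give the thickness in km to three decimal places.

Porosity at 4.4 km: φ = 0.42·exp(−0.59×4.4) = 0.0313
Solid-volume conservation: h(1−φ) = h₀(1−φ₀) ⇒ h = h₀·(1−φ₀)/(1−φ)
h = 0.074 × (1 − 0.42)/(1 − 0.0313) = 0.074 × 0.5988 = 0.0443 km

0.044 km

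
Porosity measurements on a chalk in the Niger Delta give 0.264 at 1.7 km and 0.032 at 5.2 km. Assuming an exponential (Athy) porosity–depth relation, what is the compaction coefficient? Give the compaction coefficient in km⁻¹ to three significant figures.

Athy: φ(d) = φ₀ e^(−kd) ⇒ φ₁/φ₂ = e^{k(d₂−d₁)} ⇒ k = ln(φ₁/φ₂)/(d₂−d₁)
k = ln(0.264/0.032) / (5.2 − 1.7) = ln(8.25) / 3.5 = 2.1102 / 3.5 = 0.6029 km⁻¹

0.603 km⁻¹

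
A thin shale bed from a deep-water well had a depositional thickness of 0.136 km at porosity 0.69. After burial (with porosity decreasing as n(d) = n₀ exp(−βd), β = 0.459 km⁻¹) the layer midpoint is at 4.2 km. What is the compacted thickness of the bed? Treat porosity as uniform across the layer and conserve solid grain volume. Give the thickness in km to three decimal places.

0.047 km

Porosity at 4.2 km: n = 0.69·exp(−0.459×4.2) = 0.1004
Solid-volume conservation: h(1−n) = h₀(1−n₀) ⇒ h = h₀·(1−n₀)/(1−n)
h = 0.136 × (1 − 0.69)/(1 − 0.1004) = 0.136 × 0.3446 = 0.0469 km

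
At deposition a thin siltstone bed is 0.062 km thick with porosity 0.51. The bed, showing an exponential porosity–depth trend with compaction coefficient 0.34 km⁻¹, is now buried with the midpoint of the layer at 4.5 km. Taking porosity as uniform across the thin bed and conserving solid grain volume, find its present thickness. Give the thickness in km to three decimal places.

0.034 km

Porosity at 4.5 km: phi = 0.51·exp(−0.34×4.5) = 0.1104
Solid-volume conservation: h(1−phi) = h₀(1−phi₀) ⇒ h = h₀·(1−phi₀)/(1−phi)
h = 0.062 × (1 − 0.51)/(1 − 0.1104) = 0.062 × 0.5508 = 0.0342 km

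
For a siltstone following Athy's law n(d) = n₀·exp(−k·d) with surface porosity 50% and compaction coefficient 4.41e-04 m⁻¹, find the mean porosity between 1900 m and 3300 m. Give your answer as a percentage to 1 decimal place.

16.1%

Working in km (1 km = 1000 m; k in km⁻¹ = k in m⁻¹ × 1000):
⟨n⟩ = (1/(d₂−d₁)) ∫ n₀ e^(−kd) dd = n₀·(e^(−k·d₁) − e^(−k·d₂)) / (k·(d₂−d₁))
e^(−0.441×1.9) = 0.4326; e^(−0.441×3.3) = 0.2333
⟨n⟩ = 0.5 × (0.4326 − 0.2333) / (0.441 × 1.4) = 0.5 × 0.3228 = 0.1614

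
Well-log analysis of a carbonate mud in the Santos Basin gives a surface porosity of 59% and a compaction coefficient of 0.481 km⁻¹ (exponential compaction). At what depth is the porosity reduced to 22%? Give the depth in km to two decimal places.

2.05 km

Invert Athy's law: d = ln(phi₀/phi) / k
d = ln(0.59/0.22) / 0.481 = ln(2.682) / 0.481 = 0.9865 / 0.481 = 2.051 km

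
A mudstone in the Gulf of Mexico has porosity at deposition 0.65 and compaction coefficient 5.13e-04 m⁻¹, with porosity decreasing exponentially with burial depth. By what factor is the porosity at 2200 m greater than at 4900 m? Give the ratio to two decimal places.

4.00

Working in km (1 km = 1000 m; k in km⁻¹ = k in m⁻¹ × 1000):
n(z₁)/n(z₂) = e^(−k·z₁)/e^(−k·z₂) = e^{k(z₂−z₁)}
= exp(0.513 × 2.7) = exp(1.385) = 3.9952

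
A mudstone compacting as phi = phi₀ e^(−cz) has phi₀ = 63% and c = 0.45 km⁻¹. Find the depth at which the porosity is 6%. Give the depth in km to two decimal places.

5.23 km

Invert Athy's law: z = ln(phi₀/phi) / c
z = ln(0.63/0.06) / 0.45 = ln(10.5) / 0.45 = 2.3514 / 0.45 = 5.225 km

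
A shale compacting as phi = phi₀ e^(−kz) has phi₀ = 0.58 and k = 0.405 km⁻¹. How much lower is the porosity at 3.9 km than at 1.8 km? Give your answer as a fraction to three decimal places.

0.160

phi(1.8) = 0.58·e^(−0.405×1.8) = 0.2798
phi(3.9) = 0.58·e^(−0.405×3.9) = 0.1195
Δphi = 0.2798 − 0.1195 = 0.1603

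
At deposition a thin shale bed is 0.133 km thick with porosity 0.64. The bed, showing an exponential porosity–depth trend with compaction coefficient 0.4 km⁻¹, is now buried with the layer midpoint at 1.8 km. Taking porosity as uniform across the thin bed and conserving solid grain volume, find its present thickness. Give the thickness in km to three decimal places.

Porosity at 1.8 km: phi = 0.64·exp(−0.4×1.8) = 0.3115
Solid-volume conservation: h(1−phi) = h₀(1−phi₀) ⇒ h = h₀·(1−phi₀)/(1−phi)
h = 0.133 × (1 − 0.64)/(1 − 0.3115) = 0.133 × 0.5229 = 0.0695 km

0.070 km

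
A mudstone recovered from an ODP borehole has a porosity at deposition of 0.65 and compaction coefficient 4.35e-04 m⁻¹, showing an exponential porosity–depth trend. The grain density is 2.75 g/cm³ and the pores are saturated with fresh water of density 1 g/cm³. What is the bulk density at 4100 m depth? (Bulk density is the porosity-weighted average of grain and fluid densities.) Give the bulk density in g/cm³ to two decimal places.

Working in km (1 km = 1000 m; c in km⁻¹ = c in m⁻¹ × 1000):
Porosity at depth: phi = 0.65·exp(−0.435×4.1) = 0.65×0.1680 = 0.1092
Bulk density: ρ_b = (1−phi)ρ_g + phi·ρ_f = 0.8908×2.75 + 0.1092×1
       = 2.450 + 0.109 = 2.559 g/cm³

2.56 g/cm³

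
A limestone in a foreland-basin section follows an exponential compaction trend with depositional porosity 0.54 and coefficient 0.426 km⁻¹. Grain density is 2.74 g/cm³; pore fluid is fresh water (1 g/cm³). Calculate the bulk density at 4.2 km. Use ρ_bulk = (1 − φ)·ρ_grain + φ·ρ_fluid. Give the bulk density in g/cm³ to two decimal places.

2.58 g/cm³

Porosity at depth: n = 0.54·exp(−0.426×4.2) = 0.54×0.1671 = 0.0902
Bulk density: ρ_b = (1−n)ρ_g + n·ρ_f = 0.9098×2.74 + 0.0902×1
       = 2.493 + 0.090 = 2.583 g/cm³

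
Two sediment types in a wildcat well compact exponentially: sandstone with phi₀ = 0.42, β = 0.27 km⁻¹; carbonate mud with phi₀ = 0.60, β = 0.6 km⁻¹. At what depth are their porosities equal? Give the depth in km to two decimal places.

1.08 km

Set phi₀ₐ e^(−βₐZ) = phi₀ᵦ e^(−βᵦZ) ⇒ ln(phi₀ₐ/phi₀ᵦ) = (βₐ − βᵦ)·Z
Z = ln(0.42/0.6) / (0.27 − 0.6) = -0.3567 / -0.33 = 1.081 km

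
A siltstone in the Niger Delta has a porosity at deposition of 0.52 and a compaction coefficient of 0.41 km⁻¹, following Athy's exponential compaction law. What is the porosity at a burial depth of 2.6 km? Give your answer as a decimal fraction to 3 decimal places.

0.179

phi = phi₀·exp(−k·z) = 0.52 × exp(−0.41 × 2.6) = 0.52 × exp(−1.066)
  = 0.52 × 0.3444 = 0.1791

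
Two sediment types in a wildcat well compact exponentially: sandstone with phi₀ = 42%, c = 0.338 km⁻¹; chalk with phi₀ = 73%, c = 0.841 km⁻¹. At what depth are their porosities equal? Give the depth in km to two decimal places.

Set phi₀ₐ e^(−cₐd) = phi₀ᵦ e^(−cᵦd) ⇒ ln(phi₀ₐ/phi₀ᵦ) = (cₐ − cᵦ)·d
d = ln(0.42/0.73) / (0.338 − 0.841) = -0.5528 / -0.503 = 1.099 km

1.10 km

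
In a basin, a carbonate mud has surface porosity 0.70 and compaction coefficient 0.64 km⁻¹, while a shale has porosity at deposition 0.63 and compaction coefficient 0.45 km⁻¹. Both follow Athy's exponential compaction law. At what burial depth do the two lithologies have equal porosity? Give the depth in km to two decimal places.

0.55 km

Set φ₀ₐ e^(−cₐd) = φ₀ᵦ e^(−cᵦd) ⇒ ln(φ₀ₐ/φ₀ᵦ) = (cₐ − cᵦ)·d
d = ln(0.7/0.63) / (0.64 − 0.45) = 0.1054 / 0.19 = 0.555 km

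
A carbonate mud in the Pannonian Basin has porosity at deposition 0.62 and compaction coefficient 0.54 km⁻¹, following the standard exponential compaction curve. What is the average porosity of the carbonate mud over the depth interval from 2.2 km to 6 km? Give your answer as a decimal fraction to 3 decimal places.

⟨n⟩ = (1/(z₂−z₁)) ∫ n₀ e^(−βz) dz = n₀·(e^(−β·z₁) − e^(−β·z₂)) / (β·(z₂−z₁))
e^(−0.54×2.2) = 0.3048; e^(−0.54×6) = 0.0392
⟨n⟩ = 0.62 × (0.3048 − 0.0392) / (0.54 × 3.8) = 0.62 × 0.1295 = 0.0803

0.080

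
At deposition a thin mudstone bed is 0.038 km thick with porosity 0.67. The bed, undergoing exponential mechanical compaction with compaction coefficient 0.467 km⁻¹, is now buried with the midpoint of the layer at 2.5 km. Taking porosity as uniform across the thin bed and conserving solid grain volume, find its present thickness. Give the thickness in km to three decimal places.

Porosity at 2.5 km: phi = 0.67·exp(−0.467×2.5) = 0.2085
Solid-volume conservation: h(1−phi) = h₀(1−phi₀) ⇒ h = h₀·(1−phi₀)/(1−phi)
h = 0.038 × (1 − 0.67)/(1 − 0.2085) = 0.038 × 0.4169 = 0.0158 km

0.016 km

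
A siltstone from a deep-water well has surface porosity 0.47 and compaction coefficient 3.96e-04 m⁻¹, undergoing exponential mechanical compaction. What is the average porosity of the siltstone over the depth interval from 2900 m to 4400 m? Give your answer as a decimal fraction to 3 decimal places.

Working in km (1 km = 1000 m; k in km⁻¹ = k in m⁻¹ × 1000):
⟨n⟩ = (1/(z₂−z₁)) ∫ n₀ e^(−kz) dz = n₀·(e^(−k·z₁) − e^(−k·z₂)) / (k·(z₂−z₁))
e^(−0.396×2.9) = 0.3171; e^(−0.396×4.4) = 0.1751
⟨n⟩ = 0.47 × (0.3171 − 0.1751) / (0.396 × 1.5) = 0.47 × 0.2391 = 0.1124

0.112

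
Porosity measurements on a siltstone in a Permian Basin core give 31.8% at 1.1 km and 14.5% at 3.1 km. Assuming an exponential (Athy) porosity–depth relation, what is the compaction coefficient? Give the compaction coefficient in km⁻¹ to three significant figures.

Athy: φ(z) = φ₀ e^(−βz) ⇒ φ₁/φ₂ = e^{β(z₂−z₁)} ⇒ β = ln(φ₁/φ₂)/(z₂−z₁)
β = ln(0.318/0.145) / (3.1 − 1.1) = ln(2.193) / 2 = 0.7853 / 2 = 0.3927 km⁻¹

0.393 km⁻¹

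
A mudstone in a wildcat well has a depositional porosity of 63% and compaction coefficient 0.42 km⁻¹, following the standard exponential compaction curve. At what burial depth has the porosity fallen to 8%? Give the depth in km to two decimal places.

Invert Athy's law: Z = ln(φ₀/φ) / β
Z = ln(0.63/0.08) / 0.42 = ln(7.875) / 0.42 = 2.0637 / 0.42 = 4.914 km

4.91 km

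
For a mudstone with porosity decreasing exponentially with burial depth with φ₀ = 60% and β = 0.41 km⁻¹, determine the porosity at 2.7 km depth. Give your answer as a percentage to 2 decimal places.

φ = φ₀·exp(−β·z) = 0.6 × exp(−0.41 × 2.7) = 0.6 × exp(−1.107)
  = 0.6 × 0.3305 = 0.1983

19.83%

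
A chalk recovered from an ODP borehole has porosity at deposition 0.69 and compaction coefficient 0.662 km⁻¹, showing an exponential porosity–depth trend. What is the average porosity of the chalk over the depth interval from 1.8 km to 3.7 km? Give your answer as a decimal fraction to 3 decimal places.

⟨φ⟩ = (1/(d₂−d₁)) ∫ φ₀ e^(−βd) dd = φ₀·(e^(−β·d₁) − e^(−β·d₂)) / (β·(d₂−d₁))
e^(−0.662×1.8) = 0.3037; e^(−0.662×3.7) = 0.0863
⟨φ⟩ = 0.69 × (0.3037 − 0.0863) / (0.662 × 1.9) = 0.69 × 0.1728 = 0.1193

0.119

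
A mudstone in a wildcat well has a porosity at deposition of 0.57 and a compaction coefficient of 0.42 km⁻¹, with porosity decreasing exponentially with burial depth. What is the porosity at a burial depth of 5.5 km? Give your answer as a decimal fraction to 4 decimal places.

0.0566

φ = φ₀·exp(−β·d) = 0.57 × exp(−0.42 × 5.5) = 0.57 × exp(−2.31)
  = 0.57 × 0.0993 = 0.0566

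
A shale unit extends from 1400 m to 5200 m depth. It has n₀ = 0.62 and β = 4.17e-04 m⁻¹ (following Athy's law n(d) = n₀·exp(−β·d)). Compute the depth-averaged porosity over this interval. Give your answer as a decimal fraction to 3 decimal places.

0.173

Working in km (1 km = 1000 m; β in km⁻¹ = β in m⁻¹ × 1000):
⟨n⟩ = (1/(d₂−d₁)) ∫ n₀ e^(−βd) dd = n₀·(e^(−β·d₁) − e^(−β·d₂)) / (β·(d₂−d₁))
e^(−0.417×1.4) = 0.5578; e^(−0.417×5.2) = 0.1144
⟨n⟩ = 0.62 × (0.5578 − 0.1144) / (0.417 × 3.8) = 0.62 × 0.2798 = 0.1735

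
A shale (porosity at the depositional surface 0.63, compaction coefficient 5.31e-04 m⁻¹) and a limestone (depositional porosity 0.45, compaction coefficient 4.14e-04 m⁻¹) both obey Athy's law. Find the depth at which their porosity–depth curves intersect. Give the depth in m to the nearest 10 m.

Working in km (1 km = 1000 m; k in km⁻¹ = k in m⁻¹ × 1000):
Set φ₀ₐ e^(−kₐd) = φ₀ᵦ e^(−kᵦd) ⇒ ln(φ₀ₐ/φ₀ᵦ) = (kₐ − kᵦ)·d
d = ln(0.63/0.45) / (0.531 − 0.414) = 0.3365 / 0.117 = 2.876 km

2880 m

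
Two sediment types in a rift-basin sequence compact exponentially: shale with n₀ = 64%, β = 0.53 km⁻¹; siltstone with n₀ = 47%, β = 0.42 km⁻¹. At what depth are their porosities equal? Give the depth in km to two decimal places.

Set n₀ₐ e^(−βₐd) = n₀ᵦ e^(−βᵦd) ⇒ ln(n₀ₐ/n₀ᵦ) = (βₐ − βᵦ)·d
d = ln(0.64/0.47) / (0.53 − 0.42) = 0.3087 / 0.11 = 2.807 km

2.81 km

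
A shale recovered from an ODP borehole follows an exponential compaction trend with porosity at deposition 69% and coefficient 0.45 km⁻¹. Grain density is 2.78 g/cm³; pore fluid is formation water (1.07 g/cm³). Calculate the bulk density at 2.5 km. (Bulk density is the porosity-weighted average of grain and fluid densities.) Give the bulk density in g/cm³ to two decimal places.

Porosity at depth: phi = 0.69·exp(−0.45×2.5) = 0.69×0.3247 = 0.2240
Bulk density: ρ_b = (1−phi)ρ_g + phi·ρ_f = 0.7760×2.78 + 0.2240×1.07
       = 2.157 + 0.240 = 2.397 g/cm³

2.40 g/cm³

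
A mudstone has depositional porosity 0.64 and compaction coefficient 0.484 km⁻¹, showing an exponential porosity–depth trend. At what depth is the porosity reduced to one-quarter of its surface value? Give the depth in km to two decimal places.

2.86 km

phi/phi₀ = 1/4 ⇒ exp(−β·d) = 1/4 ⇒ d = ln(4) / β
d = 1.3863 / 0.484 = 2.864 km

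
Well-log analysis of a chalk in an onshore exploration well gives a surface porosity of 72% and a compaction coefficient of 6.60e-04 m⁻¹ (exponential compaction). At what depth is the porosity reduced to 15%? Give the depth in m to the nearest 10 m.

2380 m

Working in km (1 km = 1000 m; c in km⁻¹ = c in m⁻¹ × 1000):
Invert Athy's law: Z = ln(n₀/n) / c
Z = ln(0.72/0.15) / 0.66 = ln(4.8) / 0.66 = 1.5686 / 0.66 = 2.377 km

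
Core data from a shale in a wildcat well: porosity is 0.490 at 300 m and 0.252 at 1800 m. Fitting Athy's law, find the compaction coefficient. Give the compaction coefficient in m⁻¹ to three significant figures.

Working in km (1 km = 1000 m; k in km⁻¹ = k in m⁻¹ × 1000):
Athy: φ(d) = φ₀ e^(−kd) ⇒ φ₁/φ₂ = e^{k(d₂−d₁)} ⇒ k = ln(φ₁/φ₂)/(d₂−d₁)
k = ln(0.49/0.252) / (1.8 − 0.3) = ln(1.944) / 1.5 = 0.6650 / 1.5 = 0.4433 km⁻¹

0.000443 m⁻¹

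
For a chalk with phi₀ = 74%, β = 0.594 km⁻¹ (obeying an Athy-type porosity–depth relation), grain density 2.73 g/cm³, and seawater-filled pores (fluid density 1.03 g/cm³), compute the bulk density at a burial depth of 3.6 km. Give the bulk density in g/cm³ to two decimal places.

2.58 g/cm³

Porosity at depth: phi = 0.74·exp(−0.594×3.6) = 0.74×0.1178 = 0.0872
Bulk density: ρ_b = (1−phi)ρ_g + phi·ρ_f = 0.9128×2.73 + 0.0872×1.03
       = 2.492 + 0.090 = 2.582 g/cm³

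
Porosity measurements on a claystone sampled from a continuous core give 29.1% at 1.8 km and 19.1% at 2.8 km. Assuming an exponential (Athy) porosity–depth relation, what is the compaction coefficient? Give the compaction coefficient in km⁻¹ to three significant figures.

Athy: n(z) = n₀ e^(−kz) ⇒ n₁/n₂ = e^{k(z₂−z₁)} ⇒ k = ln(n₁/n₂)/(z₂−z₁)
k = ln(0.291/0.191) / (2.8 − 1.8) = ln(1.524) / 1 = 0.4210 / 1 = 0.421 km⁻¹

0.421 km⁻¹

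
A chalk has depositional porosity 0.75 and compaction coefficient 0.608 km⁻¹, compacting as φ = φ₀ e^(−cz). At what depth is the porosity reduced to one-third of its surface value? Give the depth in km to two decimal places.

1.81 km

φ/φ₀ = 1/3 ⇒ exp(−c·z) = 1/3 ⇒ z = ln(3) / c
z = 1.0986 / 0.608 = 1.807 km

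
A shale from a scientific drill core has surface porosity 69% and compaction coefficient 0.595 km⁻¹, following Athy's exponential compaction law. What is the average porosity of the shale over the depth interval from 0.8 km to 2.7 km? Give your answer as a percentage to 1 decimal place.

25.7%

⟨phi⟩ = (1/(d₂−d₁)) ∫ phi₀ e^(−kd) dd = phi₀·(e^(−k·d₁) − e^(−k·d₂)) / (k·(d₂−d₁))
e^(−0.595×0.8) = 0.6213; e^(−0.595×2.7) = 0.2006
⟨phi⟩ = 0.69 × (0.6213 − 0.2006) / (0.595 × 1.9) = 0.69 × 0.3721 = 0.2568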